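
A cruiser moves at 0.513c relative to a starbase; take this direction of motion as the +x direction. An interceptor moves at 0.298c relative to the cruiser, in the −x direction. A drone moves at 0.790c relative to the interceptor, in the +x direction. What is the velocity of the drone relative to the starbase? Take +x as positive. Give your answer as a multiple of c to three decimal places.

+0.869c

Apply u = (u' + v)/(1 + u'v/c²) successively, working outward toward the starbase.
Start: velocity of the cruiser relative to the starbase = 0.5130c.
Compose with the interceptor (u' = -0.298 in the cruiser frame): u_1 = (-0.298 + 0.513) / (1 + (-0.298)·0.513) = 0.2150/0.8471 = 0.2538.
Compose with the drone (u' = 0.790 in the interceptor frame): u_2 = (0.790 + 0.254) / (1 + 0.790·0.254) = 1.0438/1.2005 = 0.8695.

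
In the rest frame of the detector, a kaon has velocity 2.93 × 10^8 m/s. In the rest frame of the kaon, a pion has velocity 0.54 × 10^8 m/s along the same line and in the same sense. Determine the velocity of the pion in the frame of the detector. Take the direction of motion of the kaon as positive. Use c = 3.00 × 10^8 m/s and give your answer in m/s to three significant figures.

In units of c (dividing by 3.00 × 10^8 m/s): v = 0.977, u' = 0.180.
u = (u' + v)/(1 + u'v/c²):
u = (0.180 + 0.977) / (1 + 0.180·0.977) = 1.1567/1.1758 = 0.9837
Converting back: u = 0.9837 × 3.00 × 10^8 m/s.

2.95 × 10^8 m/s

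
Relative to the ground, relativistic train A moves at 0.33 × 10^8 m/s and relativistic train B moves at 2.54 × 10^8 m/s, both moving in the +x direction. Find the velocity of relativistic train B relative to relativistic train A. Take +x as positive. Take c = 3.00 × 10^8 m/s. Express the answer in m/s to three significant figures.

β_A = 0.110, β_B = 0.847 (dividing each by c = 3.00 × 10^8 m/s).
Transform to A's frame with the inverse velocity-addition law: u' = (u − v)/(1 − uv/c²), taking u = β_B and v = β_A.
u' = (0.847 − 0.110) / (1 − (0.110)(0.847)) = 0.7367/0.9069 = 0.8123.
u' = 0.8123 × 3.00 × 10^8 m/s.

+2.44 × 10^8 m/s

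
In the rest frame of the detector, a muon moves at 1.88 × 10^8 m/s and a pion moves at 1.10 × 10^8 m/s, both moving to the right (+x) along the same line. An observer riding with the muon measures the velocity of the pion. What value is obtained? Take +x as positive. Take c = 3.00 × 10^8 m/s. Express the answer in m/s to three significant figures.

β_A = 0.627, β_B = 0.367 (dividing each by c = 3.00 × 10^8 m/s).
Transform to A's frame with the inverse velocity-addition law: u' = (u − v)/(1 − uv/c²), taking u = β_B and v = β_A.
u' = (0.367 − 0.627) / (1 − (0.627)(0.367)) = -0.2600/0.7702 = -0.3376.
u' = -0.3376 × 3.00 × 10^8 m/s.

-1.01 × 10^8 m/s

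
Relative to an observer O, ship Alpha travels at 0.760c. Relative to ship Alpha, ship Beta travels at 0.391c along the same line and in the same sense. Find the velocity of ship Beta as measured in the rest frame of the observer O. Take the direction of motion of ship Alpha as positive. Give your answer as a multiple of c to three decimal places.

0.887c

With v = 0.760 and u' = 0.391 (in units of c),
u = (u' + v)/(1 + u'v/c²):
u = (0.391 + 0.760) / (1 + 0.391·0.760) = 1.1510/1.2972 = 0.8873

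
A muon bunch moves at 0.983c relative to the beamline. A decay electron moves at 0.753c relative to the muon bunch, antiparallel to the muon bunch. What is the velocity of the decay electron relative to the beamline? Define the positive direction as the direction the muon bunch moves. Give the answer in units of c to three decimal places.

With v = 0.983 and u' = -0.753 (in units of c),
u = (u' + v)/(1 + u'v/c²):
u = (-0.753 + 0.983) / (1 + (-0.753)·0.983) = 0.2300/0.2598 = 0.8853
(Galilean addition would give +0.230c.)

+0.885c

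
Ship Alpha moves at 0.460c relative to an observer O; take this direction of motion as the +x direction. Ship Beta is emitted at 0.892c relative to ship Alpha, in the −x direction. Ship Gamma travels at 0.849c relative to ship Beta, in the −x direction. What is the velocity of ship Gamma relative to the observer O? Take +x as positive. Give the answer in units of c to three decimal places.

Apply u = (u' + v)/(1 + u'v/c²) successively, working outward toward the observer O.
Start: velocity of ship Alpha relative to the observer O = 0.4600c.
Compose with ship Beta (u' = -0.892 in ship Alpha frame): u_1 = (-0.892 + 0.460) / (1 + (-0.892)·0.460) = -0.4320/0.5897 = -0.7326.
Compose with ship Gamma (u' = -0.849 in ship Beta frame): u_2 = (-0.849 + (-0.733)) / (1 + (-0.849)·(-0.733)) = -1.5816/1.6220 = -0.9751.

-0.975c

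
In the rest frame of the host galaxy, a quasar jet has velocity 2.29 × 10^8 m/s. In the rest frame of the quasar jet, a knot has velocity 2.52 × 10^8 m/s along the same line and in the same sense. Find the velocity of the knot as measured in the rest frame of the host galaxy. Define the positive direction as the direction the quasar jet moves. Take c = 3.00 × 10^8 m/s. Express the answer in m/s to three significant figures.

In units of c (dividing by 3.00 × 10^8 m/s): v = 0.763, u' = 0.840.
u = (u' + v)/(1 + u'v/c²):
u = (0.840 + 0.763) / (1 + 0.840·0.763) = 1.6033/1.6412 = 0.9769
(Galilean addition would give +1.603c, exceeding c.)
Converting back: u = 0.9769 × 3.00 × 10^8 m/s.

2.93 × 10^8 m/s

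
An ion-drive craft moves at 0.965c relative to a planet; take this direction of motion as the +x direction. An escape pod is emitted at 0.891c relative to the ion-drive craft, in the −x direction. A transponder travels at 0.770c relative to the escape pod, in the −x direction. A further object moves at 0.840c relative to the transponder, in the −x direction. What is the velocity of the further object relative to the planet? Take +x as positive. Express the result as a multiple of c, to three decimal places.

Apply u = (u' + v)/(1 + u'v/c²) successively, working outward toward the planet.
Start: velocity of the ion-drive craft relative to the planet = 0.9650c.
Compose with the escape pod (u' = -0.891 in the ion-drive craft frame): u_1 = (-0.891 + 0.965) / (1 + (-0.891)·0.965) = 0.0740/0.1402 = 0.5279.
Compose with the transponder (u' = -0.770 in the escape pod frame): u_2 = (-0.770 + 0.528) / (1 + (-0.770)·0.528) = -0.2421/0.5935 = -0.4079.
Compose with the further object (u' = -0.840 in the transponder frame): u_3 = (-0.840 + (-0.408)) / (1 + (-0.840)·(-0.408)) = -1.2479/1.3427 = -0.9294.

-0.929c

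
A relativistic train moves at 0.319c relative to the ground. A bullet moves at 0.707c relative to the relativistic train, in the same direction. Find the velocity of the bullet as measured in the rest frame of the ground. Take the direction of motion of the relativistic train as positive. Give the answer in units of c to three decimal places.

With v = 0.319 and u' = 0.707 (in units of c),
u = (u' + v)/(1 + u'v/c²):
u = (0.707 + 0.319) / (1 + 0.707·0.319) = 1.0260/1.2255 = 0.8372

0.837c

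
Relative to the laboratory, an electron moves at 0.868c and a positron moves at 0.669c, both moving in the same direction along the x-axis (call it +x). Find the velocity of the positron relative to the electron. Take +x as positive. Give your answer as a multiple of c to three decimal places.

β_A = 0.868, β_B = 0.669.
Transform to A's frame with the inverse velocity-addition law: u' = (u − v)/(1 − uv/c²), taking u = β_B and v = β_A.
u' = (0.669 − 0.868) / (1 − (0.868)(0.669)) = -0.1990/0.4193 = -0.4746.

-0.475c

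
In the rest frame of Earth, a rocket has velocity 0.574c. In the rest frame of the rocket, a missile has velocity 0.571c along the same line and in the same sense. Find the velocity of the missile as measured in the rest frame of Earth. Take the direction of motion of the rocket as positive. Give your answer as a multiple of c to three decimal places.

With v = 0.574 and u' = 0.571 (in units of c),
u = (u' + v)/(1 + u'v/c²):
u = (0.571 + 0.574) / (1 + 0.571·0.574) = 1.1450/1.3278 = 0.8624

0.862c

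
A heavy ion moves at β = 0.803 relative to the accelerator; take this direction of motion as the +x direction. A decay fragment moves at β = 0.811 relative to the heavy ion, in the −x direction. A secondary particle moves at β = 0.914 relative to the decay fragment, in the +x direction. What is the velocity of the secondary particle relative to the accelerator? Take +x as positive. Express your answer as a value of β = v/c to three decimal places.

Apply u = (u' + v)/(1 + u'v/c²) successively, working outward toward the accelerator.
Start: velocity of the heavy ion relative to the accelerator = 0.8030c.
Compose with the decay fragment (u' = -0.811 in the heavy ion frame): u_1 = (-0.811 + 0.803) / (1 + (-0.811)·0.803) = -0.0080/0.3488 = -0.0229.
Compose with the secondary particle (u' = 0.914 in the decay fragment frame): u_2 = (0.914 + (-0.023)) / (1 + 0.914·(-0.023)) = 0.8911/0.9790 = 0.9101.

β = +0.910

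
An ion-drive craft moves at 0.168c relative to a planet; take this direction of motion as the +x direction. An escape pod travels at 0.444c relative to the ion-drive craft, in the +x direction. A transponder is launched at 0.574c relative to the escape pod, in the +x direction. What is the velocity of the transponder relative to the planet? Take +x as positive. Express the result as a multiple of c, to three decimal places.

0.862c

Apply u = (u' + v)/(1 + u'v/c²) successively, working outward toward the planet.
Start: velocity of the ion-drive craft relative to the planet = 0.1680c.
Compose with the escape pod (u' = 0.444 in the ion-drive craft frame): u_1 = (0.444 + 0.168) / (1 + 0.444·0.168) = 0.6120/1.0746 = 0.5695.
Compose with the transponder (u' = 0.574 in the escape pod frame): u_2 = (0.574 + 0.570) / (1 + 0.574·0.570) = 1.1435/1.3269 = 0.8618.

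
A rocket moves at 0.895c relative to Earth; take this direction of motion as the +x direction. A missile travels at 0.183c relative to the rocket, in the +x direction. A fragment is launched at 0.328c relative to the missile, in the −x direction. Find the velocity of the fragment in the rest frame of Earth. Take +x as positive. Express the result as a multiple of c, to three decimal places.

Apply u = (u' + v)/(1 + u'v/c²) successively, working outward toward Earth.
Start: velocity of the rocket relative to Earth = 0.8950c.
Compose with the missile (u' = 0.183 in the rocket frame): u_1 = (0.183 + 0.895) / (1 + 0.183·0.895) = 1.0780/1.1638 = 0.9263.
Compose with the fragment (u' = -0.328 in the missile frame): u_2 = (-0.328 + 0.926) / (1 + (-0.328)·0.926) = 0.5983/0.6962 = 0.8594.

+0.859c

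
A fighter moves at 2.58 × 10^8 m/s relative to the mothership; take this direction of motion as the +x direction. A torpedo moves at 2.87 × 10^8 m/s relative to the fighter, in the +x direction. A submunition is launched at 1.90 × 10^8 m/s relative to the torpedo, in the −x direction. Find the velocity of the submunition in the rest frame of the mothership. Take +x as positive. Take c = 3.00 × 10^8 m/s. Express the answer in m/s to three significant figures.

+2.96 × 10^8 m/s

Apply u = (u' + v)/(1 + u'v/c²) successively, working outward toward the mothership.
(Dividing each given speed by c = 3.00 × 10^8 m/s to work in units of c.)
Start: velocity of the fighter relative to the mothership = 0.8600c.
Compose with the torpedo (u' = 0.957 in the fighter frame): u_1 = (0.957 + 0.860) / (1 + 0.957·0.860) = 1.8167/1.8227 = 0.9967.
Compose with the submunition (u' = -0.633 in the torpedo frame): u_2 = (-0.633 + 0.997) / (1 + (-0.633)·0.997) = 0.3633/0.3688 = 0.9853.
So u = 0.9853 × 3.00 × 10^8 m/s.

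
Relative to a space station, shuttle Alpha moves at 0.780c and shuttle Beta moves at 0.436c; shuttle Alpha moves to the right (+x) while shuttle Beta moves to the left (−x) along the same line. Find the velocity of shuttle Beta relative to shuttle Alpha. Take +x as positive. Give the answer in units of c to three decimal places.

-0.907c

β_A = 0.780, β_B = -0.436.
Transform to A's frame with the inverse velocity-addition law: u' = (u − v)/(1 − uv/c²), taking u = β_B and v = β_A.
u' = (-0.436 − 0.780) / (1 − (0.780)(-0.436)) = -1.2160/1.3401 = -0.9074.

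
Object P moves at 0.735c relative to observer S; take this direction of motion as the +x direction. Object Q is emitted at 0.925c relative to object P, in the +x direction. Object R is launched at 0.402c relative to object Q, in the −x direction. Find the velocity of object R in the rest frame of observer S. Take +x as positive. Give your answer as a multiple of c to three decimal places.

Apply u = (u' + v)/(1 + u'v/c²) successively, working outward toward observer S.
Start: velocity of object P relative to observer S = 0.7350c.
Compose with object Q (u' = 0.925 in object P frame): u_1 = (0.925 + 0.735) / (1 + 0.925·0.735) = 1.6600/1.6799 = 0.9882.
Compose with object R (u' = -0.402 in object Q frame): u_2 = (-0.402 + 0.988) / (1 + (-0.402)·0.988) = 0.5862/0.6028 = 0.9725.

+0.972c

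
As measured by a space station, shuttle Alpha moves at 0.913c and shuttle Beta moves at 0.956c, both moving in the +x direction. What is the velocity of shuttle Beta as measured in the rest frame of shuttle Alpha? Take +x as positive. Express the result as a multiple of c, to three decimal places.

β_A = 0.913, β_B = 0.956.
Transform to A's frame with the inverse velocity-addition law: u' = (u − v)/(1 − uv/c²), taking u = β_B and v = β_A.
u' = (0.956 − 0.913) / (1 − (0.913)(0.956)) = 0.0430/0.1272 = 0.3381.

+0.338c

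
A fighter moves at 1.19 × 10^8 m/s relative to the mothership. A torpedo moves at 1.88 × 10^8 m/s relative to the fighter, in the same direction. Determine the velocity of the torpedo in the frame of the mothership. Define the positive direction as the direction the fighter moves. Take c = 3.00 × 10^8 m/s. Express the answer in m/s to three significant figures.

2.46 × 10^8 m/s

In units of c (dividing by 3.00 × 10^8 m/s): v = 0.397, u' = 0.627.
u = (u' + v)/(1 + u'v/c²):
u = (0.627 + 0.397) / (1 + 0.627·0.397) = 1.0233/1.2486 = 0.8196
Converting back: u = 0.8196 × 3.00 × 10^8 m/s.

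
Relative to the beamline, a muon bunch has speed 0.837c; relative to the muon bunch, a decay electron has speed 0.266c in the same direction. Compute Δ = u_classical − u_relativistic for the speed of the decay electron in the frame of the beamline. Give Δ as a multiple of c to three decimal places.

Galilean: u_cl = 0.266 + 0.837 = 1.1030.
Relativistic: u_rel = (0.266 + 0.837) / (1 + 0.266·0.837) = 1.1030/1.2226 = 0.9021.
Δ = 1.1030 − 0.9021 = 0.2009.
(The classical prediction exceeds c; the relativistic result does not.)

Δ = 0.201c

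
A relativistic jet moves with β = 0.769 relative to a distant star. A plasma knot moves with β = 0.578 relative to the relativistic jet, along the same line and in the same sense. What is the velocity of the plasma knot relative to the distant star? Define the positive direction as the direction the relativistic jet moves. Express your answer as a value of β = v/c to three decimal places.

β = 0.933

With v = 0.769 and u' = 0.578 (in units of c),
u = (u' + v)/(1 + u'v/c²):
u = (0.578 + 0.769) / (1 + 0.578·0.769) = 1.3470/1.4445 = 0.9325
(Galilean addition would give +1.347c, exceeding c.)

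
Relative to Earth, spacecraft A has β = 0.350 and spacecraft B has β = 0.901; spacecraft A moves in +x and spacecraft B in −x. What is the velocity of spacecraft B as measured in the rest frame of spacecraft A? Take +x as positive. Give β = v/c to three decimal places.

β = -0.951

β_A = 0.350, β_B = -0.901.
Transform to A's frame with the inverse velocity-addition law: u' = (u − v)/(1 − uv/c²), taking u = β_B and v = β_A.
u' = (-0.901 − 0.350) / (1 − (0.350)(-0.901)) = -1.2510/1.3154 = -0.9511.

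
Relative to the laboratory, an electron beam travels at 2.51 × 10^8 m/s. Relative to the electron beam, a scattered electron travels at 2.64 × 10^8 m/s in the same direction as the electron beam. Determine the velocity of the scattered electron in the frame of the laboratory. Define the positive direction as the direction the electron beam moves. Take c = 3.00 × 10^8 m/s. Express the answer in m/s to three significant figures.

2.97 × 10^8 m/s

In units of c (dividing by 3.00 × 10^8 m/s): v = 0.837, u' = 0.880.
u = (u' + v)/(1 + u'v/c²):
u = (0.880 + 0.837) / (1 + 0.880·0.837) = 1.7167/1.7363 = 0.9887
(Galilean addition would give +1.717c, exceeding c.)
Converting back: u = 0.9887 × 3.00 × 10^8 m/s.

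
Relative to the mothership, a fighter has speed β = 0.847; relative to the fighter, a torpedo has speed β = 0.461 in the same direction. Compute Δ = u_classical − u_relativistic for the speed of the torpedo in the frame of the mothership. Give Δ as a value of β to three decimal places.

Galilean: u_cl = 0.461 + 0.847 = 1.3080.
Relativistic: u_rel = (0.461 + 0.847) / (1 + 0.461·0.847) = 1.3080/1.3905 = 0.9407.
Δ = 1.3080 − 0.9407 = 0.3673.
(The classical prediction exceeds c; the relativistic result does not.)

Δ = 0.367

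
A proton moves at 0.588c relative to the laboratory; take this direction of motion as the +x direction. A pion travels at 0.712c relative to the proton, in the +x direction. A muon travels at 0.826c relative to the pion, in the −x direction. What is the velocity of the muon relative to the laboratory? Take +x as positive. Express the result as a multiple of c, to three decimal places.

+0.372c

Apply u = (u' + v)/(1 + u'v/c²) successively, working outward toward the laboratory.
Start: velocity of the proton relative to the laboratory = 0.5880c.
Compose with the pion (u' = 0.712 in the proton frame): u_1 = (0.712 + 0.588) / (1 + 0.712·0.588) = 1.3000/1.4187 = 0.9164.
Compose with the muon (u' = -0.826 in the pion frame): u_2 = (-0.826 + 0.916) / (1 + (-0.826)·0.916) = 0.0904/0.2431 = 0.3717.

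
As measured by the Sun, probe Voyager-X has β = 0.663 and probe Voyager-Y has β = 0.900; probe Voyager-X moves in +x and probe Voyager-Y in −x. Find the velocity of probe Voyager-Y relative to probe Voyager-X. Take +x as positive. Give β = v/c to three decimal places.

β_A = 0.663, β_B = -0.900.
Transform to A's frame with the inverse velocity-addition law: u' = (u − v)/(1 − uv/c²), taking u = β_B and v = β_A.
u' = (-0.900 − 0.663) / (1 − (0.663)(-0.900)) = -1.5630/1.5967 = -0.9789.

β = -0.979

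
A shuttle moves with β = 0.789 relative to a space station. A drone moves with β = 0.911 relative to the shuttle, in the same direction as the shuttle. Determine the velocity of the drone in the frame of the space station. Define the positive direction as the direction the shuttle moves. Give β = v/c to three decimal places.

β = 0.989

With v = 0.789 and u' = 0.911 (in units of c),
u = (u' + v)/(1 + u'v/c²):
u = (0.911 + 0.789) / (1 + 0.911·0.789) = 1.7000/1.7188 = 0.9891
(Galilean addition would give +1.700c, exceeding c.)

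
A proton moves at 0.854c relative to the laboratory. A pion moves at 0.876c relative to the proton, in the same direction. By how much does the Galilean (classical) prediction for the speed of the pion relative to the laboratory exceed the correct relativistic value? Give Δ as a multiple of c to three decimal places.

Δ = 0.740c

Galilean: u_cl = 0.876 + 0.854 = 1.7300.
Relativistic: u_rel = (0.876 + 0.854) / (1 + 0.876·0.854) = 1.7300/1.7481 = 0.9896.
Δ = 1.7300 − 0.9896 = 0.7404.
(The classical prediction exceeds c; the relativistic result does not.)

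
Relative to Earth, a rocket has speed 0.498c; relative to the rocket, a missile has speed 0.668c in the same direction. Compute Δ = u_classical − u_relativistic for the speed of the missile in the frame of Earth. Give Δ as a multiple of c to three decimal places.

Galilean: u_cl = 0.668 + 0.498 = 1.1660.
Relativistic: u_rel = (0.668 + 0.498) / (1 + 0.668·0.498) = 1.1660/1.3327 = 0.8749.
Δ = 1.1660 − 0.8749 = 0.2911.
(The classical prediction exceeds c; the relativistic result does not.)

Δ = 0.291c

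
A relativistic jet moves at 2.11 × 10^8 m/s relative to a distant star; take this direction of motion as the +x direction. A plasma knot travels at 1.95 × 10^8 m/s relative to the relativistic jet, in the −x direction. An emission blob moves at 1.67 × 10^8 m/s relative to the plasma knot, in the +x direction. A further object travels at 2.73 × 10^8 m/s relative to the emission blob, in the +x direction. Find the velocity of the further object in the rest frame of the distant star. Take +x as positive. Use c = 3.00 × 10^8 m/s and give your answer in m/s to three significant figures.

+2.93 × 10^8 m/s

Apply u = (u' + v)/(1 + u'v/c²) successively, working outward toward the distant star.
(Dividing each given speed by c = 3.00 × 10^8 m/s to work in units of c.)
Start: velocity of the relativistic jet relative to the distant star = 0.7033c.
Compose with the plasma knot (u' = -0.650 in the relativistic jet frame): u_1 = (-0.650 + 0.703) / (1 + (-0.650)·0.703) = 0.0533/0.5428 = 0.0982.
Compose with the emission blob (u' = 0.557 in the plasma knot frame): u_2 = (0.557 + 0.098) / (1 + 0.557·0.098) = 0.6549/1.0547 = 0.6210.
Compose with the further object (u' = 0.910 in the emission blob frame): u_3 = (0.910 + 0.621) / (1 + 0.910·0.621) = 1.5310/1.5651 = 0.9782.
So u = 0.9782 × 3.00 × 10^8 m/s.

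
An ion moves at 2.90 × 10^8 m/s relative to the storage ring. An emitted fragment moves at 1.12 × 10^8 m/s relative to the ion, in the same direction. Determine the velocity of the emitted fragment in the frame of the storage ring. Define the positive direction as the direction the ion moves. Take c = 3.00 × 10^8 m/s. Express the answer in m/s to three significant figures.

In units of c (dividing by 3.00 × 10^8 m/s): v = 0.967, u' = 0.373.
u = (u' + v)/(1 + u'v/c²):
u = (0.373 + 0.967) / (1 + 0.373·0.967) = 1.3400/1.3609 = 0.9847
(Galilean addition would give +1.340c, exceeding c.)
Converting back: u = 0.9847 × 3.00 × 10^8 m/s.

2.95 × 10^8 m/s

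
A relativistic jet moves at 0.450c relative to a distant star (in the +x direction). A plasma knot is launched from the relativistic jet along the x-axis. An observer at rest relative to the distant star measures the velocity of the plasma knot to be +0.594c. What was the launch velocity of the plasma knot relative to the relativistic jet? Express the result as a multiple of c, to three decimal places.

Invert the composition law: u' = (u − v)/(1 − uv/c²).
u' = (0.594 − 0.450) / (1 − (0.594)(0.450)) = 0.1440/0.7327 = 0.1965.

+0.197c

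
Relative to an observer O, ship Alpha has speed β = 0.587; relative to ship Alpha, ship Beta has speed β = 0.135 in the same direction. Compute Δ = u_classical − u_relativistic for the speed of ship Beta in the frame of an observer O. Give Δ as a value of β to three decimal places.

Galilean: u_cl = 0.135 + 0.587 = 0.7220.
Relativistic: u_rel = (0.135 + 0.587) / (1 + 0.135·0.587) = 0.7220/1.0792 = 0.6690.
Δ = 0.7220 − 0.6690 = 0.0530.

Δ = 0.053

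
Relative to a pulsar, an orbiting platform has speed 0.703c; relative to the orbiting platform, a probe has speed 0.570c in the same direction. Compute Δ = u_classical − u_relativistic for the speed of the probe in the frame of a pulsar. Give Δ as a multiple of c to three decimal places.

Galilean: u_cl = 0.570 + 0.703 = 1.2730.
Relativistic: u_rel = (0.570 + 0.703) / (1 + 0.570·0.703) = 1.2730/1.4007 = 0.9088.
Δ = 1.2730 − 0.9088 = 0.3642.
(The classical prediction exceeds c; the relativistic result does not.)

Δ = 0.364c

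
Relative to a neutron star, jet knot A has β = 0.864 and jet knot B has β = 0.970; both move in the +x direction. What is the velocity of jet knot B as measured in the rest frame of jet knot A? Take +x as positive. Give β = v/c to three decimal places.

β = +0.655

β_A = 0.864, β_B = 0.970.
Transform to A's frame with the inverse velocity-addition law: u' = (u − v)/(1 − uv/c²), taking u = β_B and v = β_A.
u' = (0.970 − 0.864) / (1 − (0.864)(0.970)) = 0.1060/0.1619 = 0.6546.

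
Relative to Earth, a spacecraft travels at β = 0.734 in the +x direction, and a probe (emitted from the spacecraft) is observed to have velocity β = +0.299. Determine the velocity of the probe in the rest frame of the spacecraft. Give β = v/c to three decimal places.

β = -0.557

Invert the composition law: u' = (u − v)/(1 − uv/c²).
u' = (0.299 − 0.734) / (1 − (0.299)(0.734)) = -0.4350/0.7805 = -0.5573.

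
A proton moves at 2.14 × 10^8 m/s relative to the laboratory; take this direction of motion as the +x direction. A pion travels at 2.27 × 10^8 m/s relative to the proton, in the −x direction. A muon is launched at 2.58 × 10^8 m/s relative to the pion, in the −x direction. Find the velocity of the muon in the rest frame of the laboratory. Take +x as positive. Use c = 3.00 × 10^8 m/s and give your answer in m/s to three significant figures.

Apply u = (u' + v)/(1 + u'v/c²) successively, working outward toward the laboratory.
(Dividing each given speed by c = 3.00 × 10^8 m/s to work in units of c.)
Start: velocity of the proton relative to the laboratory = 0.7133c.
Compose with the pion (u' = -0.757 in the proton frame): u_1 = (-0.757 + 0.713) / (1 + (-0.757)·0.713) = -0.0433/0.4602 = -0.0942.
Compose with the muon (u' = -0.860 in the pion frame): u_2 = (-0.860 + (-0.094)) / (1 + (-0.860)·(-0.094)) = -0.9542/1.0810 = -0.8827.
So u = -0.8827 × 3.00 × 10^8 m/s.

-2.65 × 10^8 m/s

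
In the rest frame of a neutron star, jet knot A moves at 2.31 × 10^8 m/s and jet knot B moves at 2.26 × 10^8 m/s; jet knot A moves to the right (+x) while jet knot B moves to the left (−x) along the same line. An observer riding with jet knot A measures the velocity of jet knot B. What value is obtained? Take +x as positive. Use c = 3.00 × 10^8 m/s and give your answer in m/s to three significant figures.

-2.89 × 10^8 m/s

β_A = 0.770, β_B = -0.753 (dividing each by c = 3.00 × 10^8 m/s).
Transform to A's frame with the inverse velocity-addition law: u' = (u − v)/(1 − uv/c²), taking u = β_B and v = β_A.
u' = (-0.753 − 0.770) / (1 − (0.770)(-0.753)) = -1.5233/1.5801 = -0.9641.
u' = -0.9641 × 3.00 × 10^8 m/s.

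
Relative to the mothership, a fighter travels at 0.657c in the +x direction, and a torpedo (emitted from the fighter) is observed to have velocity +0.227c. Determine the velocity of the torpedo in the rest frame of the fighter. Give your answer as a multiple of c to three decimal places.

-0.505c

Invert the composition law: u' = (u − v)/(1 − uv/c²).
u' = (0.227 − 0.657) / (1 − (0.227)(0.657)) = -0.4300/0.8509 = -0.5054.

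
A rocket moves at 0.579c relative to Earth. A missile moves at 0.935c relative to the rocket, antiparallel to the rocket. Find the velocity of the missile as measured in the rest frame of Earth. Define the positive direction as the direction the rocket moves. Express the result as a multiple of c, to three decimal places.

-0.776c

With v = 0.579 and u' = -0.935 (in units of c),
u = (u' + v)/(1 + u'v/c²):
u = (-0.935 + 0.579) / (1 + (-0.935)·0.579) = -0.3560/0.4586 = -0.7762
(Galilean addition would give -0.356c.)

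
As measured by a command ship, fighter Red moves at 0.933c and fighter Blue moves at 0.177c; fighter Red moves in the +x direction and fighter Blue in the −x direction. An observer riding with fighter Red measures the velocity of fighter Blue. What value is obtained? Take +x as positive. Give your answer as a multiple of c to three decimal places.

β_A = 0.933, β_B = -0.177.
Transform to A's frame with the inverse velocity-addition law: u' = (u − v)/(1 − uv/c²), taking u = β_B and v = β_A.
u' = (-0.177 − 0.933) / (1 − (0.933)(-0.177)) = -1.1100/1.1651 = -0.9527.

-0.953c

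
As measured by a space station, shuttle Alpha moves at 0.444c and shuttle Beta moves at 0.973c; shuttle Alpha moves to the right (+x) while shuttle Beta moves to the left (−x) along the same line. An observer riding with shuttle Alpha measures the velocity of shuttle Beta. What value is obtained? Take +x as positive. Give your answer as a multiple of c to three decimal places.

-0.990c

β_A = 0.444, β_B = -0.973.
Transform to A's frame with the inverse velocity-addition law: u' = (u − v)/(1 − uv/c²), taking u = β_B and v = β_A.
u' = (-0.973 − 0.444) / (1 − (0.444)(-0.973)) = -1.4170/1.4320 = -0.9895.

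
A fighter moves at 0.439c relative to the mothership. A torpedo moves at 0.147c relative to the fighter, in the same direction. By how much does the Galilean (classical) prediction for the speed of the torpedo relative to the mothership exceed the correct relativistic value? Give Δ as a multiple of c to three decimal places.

Galilean: u_cl = 0.147 + 0.439 = 0.5860.
Relativistic: u_rel = (0.147 + 0.439) / (1 + 0.147·0.439) = 0.5860/1.0645 = 0.5505.
Δ = 0.5860 − 0.5505 = 0.0355.

Δ = 0.036c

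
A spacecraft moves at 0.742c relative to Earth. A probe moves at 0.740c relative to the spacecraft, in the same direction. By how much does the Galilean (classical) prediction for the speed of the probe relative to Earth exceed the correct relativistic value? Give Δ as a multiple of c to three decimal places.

Δ = 0.525c

Galilean: u_cl = 0.740 + 0.742 = 1.4820.
Relativistic: u_rel = (0.740 + 0.742) / (1 + 0.740·0.742) = 1.4820/1.5491 = 0.9567.
Δ = 1.4820 − 0.9567 = 0.5253.
(The classical prediction exceeds c; the relativistic result does not.)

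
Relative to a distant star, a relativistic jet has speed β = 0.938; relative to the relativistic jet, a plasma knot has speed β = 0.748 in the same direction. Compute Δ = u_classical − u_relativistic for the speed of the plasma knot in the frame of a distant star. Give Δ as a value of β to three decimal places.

Galilean: u_cl = 0.748 + 0.938 = 1.6860.
Relativistic: u_rel = (0.748 + 0.938) / (1 + 0.748·0.938) = 1.6860/1.7016 = 0.9908.
Δ = 1.6860 − 0.9908 = 0.6952.
(The classical prediction exceeds c; the relativistic result does not.)

Δ = 0.695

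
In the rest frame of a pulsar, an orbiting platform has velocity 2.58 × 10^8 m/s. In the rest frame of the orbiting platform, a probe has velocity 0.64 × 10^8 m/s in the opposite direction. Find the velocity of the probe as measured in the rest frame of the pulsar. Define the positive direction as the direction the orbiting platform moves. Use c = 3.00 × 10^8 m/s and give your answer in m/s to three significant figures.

In units of c (dividing by 3.00 × 10^8 m/s): v = 0.860, u' = -0.213.
u = (u' + v)/(1 + u'v/c²):
u = (-0.213 + 0.860) / (1 + (-0.213)·0.860) = 0.6467/0.8165 = 0.7920
(Galilean addition would give +0.647c.)
Converting back: u = 0.7920 × 3.00 × 10^8 m/s.

+2.38 × 10^8 m/s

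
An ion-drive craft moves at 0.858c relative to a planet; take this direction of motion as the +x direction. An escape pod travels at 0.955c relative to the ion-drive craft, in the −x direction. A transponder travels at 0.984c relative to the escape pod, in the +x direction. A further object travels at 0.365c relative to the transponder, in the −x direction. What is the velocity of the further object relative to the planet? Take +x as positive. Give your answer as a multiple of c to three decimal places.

Apply u = (u' + v)/(1 + u'v/c²) successively, working outward toward the planet.
Start: velocity of the ion-drive craft relative to the planet = 0.8580c.
Compose with the escape pod (u' = -0.955 in the ion-drive craft frame): u_1 = (-0.955 + 0.858) / (1 + (-0.955)·0.858) = -0.0970/0.1806 = -0.5371.
Compose with the transponder (u' = 0.984 in the escape pod frame): u_2 = (0.984 + (-0.537)) / (1 + 0.984·(-0.537)) = 0.4469/0.4715 = 0.9478.
Compose with the further object (u' = -0.365 in the transponder frame): u_3 = (-0.365 + 0.948) / (1 + (-0.365)·0.948) = 0.5828/0.6540 = 0.8911.

+0.891c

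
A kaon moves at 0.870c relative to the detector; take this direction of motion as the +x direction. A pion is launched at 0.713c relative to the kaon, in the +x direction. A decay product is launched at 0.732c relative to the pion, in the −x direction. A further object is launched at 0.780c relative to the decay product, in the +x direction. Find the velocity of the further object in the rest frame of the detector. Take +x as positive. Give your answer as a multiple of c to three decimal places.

+0.982c

Apply u = (u' + v)/(1 + u'v/c²) successively, working outward toward the detector.
Start: velocity of the kaon relative to the detector = 0.8700c.
Compose with the pion (u' = 0.713 in the kaon frame): u_1 = (0.713 + 0.870) / (1 + 0.713·0.870) = 1.5830/1.6203 = 0.9770.
Compose with the decay product (u' = -0.732 in the pion frame): u_2 = (-0.732 + 0.977) / (1 + (-0.732)·0.977) = 0.2450/0.2849 = 0.8600.
Compose with the further object (u' = 0.780 in the decay product frame): u_3 = (0.780 + 0.860) / (1 + 0.780·0.860) = 1.6400/1.6708 = 0.9816.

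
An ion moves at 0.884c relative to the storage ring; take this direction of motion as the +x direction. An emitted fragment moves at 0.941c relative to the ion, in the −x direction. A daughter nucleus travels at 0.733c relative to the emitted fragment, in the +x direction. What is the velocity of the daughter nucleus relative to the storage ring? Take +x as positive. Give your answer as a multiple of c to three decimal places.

Apply u = (u' + v)/(1 + u'v/c²) successively, working outward toward the storage ring.
Start: velocity of the ion relative to the storage ring = 0.8840c.
Compose with the emitted fragment (u' = -0.941 in the ion frame): u_1 = (-0.941 + 0.884) / (1 + (-0.941)·0.884) = -0.0570/0.1682 = -0.3390.
Compose with the daughter nucleus (u' = 0.733 in the emitted fragment frame): u_2 = (0.733 + (-0.339)) / (1 + 0.733·(-0.339)) = 0.3940/0.7515 = 0.5243.

+0.524c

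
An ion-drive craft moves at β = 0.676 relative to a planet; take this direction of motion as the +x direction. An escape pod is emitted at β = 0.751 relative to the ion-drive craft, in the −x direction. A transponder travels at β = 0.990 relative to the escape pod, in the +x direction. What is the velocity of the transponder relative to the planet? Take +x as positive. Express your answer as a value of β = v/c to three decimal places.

Apply u = (u' + v)/(1 + u'v/c²) successively, working outward toward the planet.
Start: velocity of the ion-drive craft relative to the planet = 0.6760c.
Compose with the escape pod (u' = -0.751 in the ion-drive craft frame): u_1 = (-0.751 + 0.676) / (1 + (-0.751)·0.676) = -0.0750/0.4923 = -0.1523.
Compose with the transponder (u' = 0.990 in the escape pod frame): u_2 = (0.990 + (-0.152)) / (1 + 0.990·(-0.152)) = 0.8377/0.8492 = 0.9864.

β = +0.986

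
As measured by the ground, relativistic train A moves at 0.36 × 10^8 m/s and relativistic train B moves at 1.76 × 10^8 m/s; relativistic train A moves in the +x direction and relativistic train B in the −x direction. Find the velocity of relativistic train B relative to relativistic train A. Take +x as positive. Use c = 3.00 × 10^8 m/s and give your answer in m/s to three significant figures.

-1.98 × 10^8 m/s

β_A = 0.120, β_B = -0.587 (dividing each by c = 3.00 × 10^8 m/s).
Transform to A's frame with the inverse velocity-addition law: u' = (u − v)/(1 − uv/c²), taking u = β_B and v = β_A.
u' = (-0.587 − 0.120) / (1 − (0.120)(-0.587)) = -0.7067/1.0704 = -0.6602.
u' = -0.6602 × 3.00 × 10^8 m/s.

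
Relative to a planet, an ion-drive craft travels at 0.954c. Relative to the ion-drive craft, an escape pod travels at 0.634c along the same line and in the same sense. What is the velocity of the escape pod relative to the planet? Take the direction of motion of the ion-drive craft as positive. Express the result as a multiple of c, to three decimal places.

0.990c

With v = 0.954 and u' = 0.634 (in units of c),
u = (u' + v)/(1 + u'v/c²):
u = (0.634 + 0.954) / (1 + 0.634·0.954) = 1.5880/1.6048 = 0.9895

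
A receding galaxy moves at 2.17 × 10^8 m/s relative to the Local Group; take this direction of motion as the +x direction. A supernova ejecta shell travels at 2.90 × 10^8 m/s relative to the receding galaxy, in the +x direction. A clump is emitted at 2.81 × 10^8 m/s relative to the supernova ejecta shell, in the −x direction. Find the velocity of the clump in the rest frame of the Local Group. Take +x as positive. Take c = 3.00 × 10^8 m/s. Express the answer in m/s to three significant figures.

+2.54 × 10^8 m/s

Apply u = (u' + v)/(1 + u'v/c²) successively, working outward toward the Local Group.
(Dividing each given speed by c = 3.00 × 10^8 m/s to work in units of c.)
Start: velocity of the receding galaxy relative to the Local Group = 0.7233c.
Compose with the supernova ejecta shell (u' = 0.967 in the receding galaxy frame): u_1 = (0.967 + 0.723) / (1 + 0.967·0.723) = 1.6900/1.6992 = 0.9946.
Compose with the clump (u' = -0.937 in the supernova ejecta shell frame): u_2 = (-0.937 + 0.995) / (1 + (-0.937)·0.995) = 0.0579/0.0684 = 0.8464.
So u = 0.8464 × 3.00 × 10^8 m/s.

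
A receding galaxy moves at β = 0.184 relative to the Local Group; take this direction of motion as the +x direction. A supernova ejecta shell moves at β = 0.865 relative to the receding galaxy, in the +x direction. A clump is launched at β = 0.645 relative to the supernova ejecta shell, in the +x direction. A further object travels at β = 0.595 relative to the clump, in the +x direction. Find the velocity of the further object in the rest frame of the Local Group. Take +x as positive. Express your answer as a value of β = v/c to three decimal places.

β = 0.995

Apply u = (u' + v)/(1 + u'v/c²) successively, working outward toward the Local Group.
Start: velocity of the receding galaxy relative to the Local Group = 0.1840c.
Compose with the supernova ejecta shell (u' = 0.865 in the receding galaxy frame): u_1 = (0.865 + 0.184) / (1 + 0.865·0.184) = 1.0490/1.1592 = 0.9050.
Compose with the clump (u' = 0.645 in the supernova ejecta shell frame): u_2 = (0.645 + 0.905) / (1 + 0.645·0.905) = 1.5500/1.5837 = 0.9787.
Compose with the further object (u' = 0.595 in the clump frame): u_3 = (0.595 + 0.979) / (1 + 0.595·0.979) = 1.5737/1.5823 = 0.9945.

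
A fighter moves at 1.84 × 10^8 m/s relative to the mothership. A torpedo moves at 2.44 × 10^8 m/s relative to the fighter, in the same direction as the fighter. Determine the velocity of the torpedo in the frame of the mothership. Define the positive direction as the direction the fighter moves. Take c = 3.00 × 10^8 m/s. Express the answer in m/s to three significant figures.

2.86 × 10^8 m/s

In units of c (dividing by 3.00 × 10^8 m/s): v = 0.613, u' = 0.813.
u = (u' + v)/(1 + u'v/c²):
u = (0.813 + 0.613) / (1 + 0.813·0.613) = 1.4267/1.4988 = 0.9518
(Galilean addition would give +1.427c, exceeding c.)
Converting back: u = 0.9518 × 3.00 × 10^8 m/s.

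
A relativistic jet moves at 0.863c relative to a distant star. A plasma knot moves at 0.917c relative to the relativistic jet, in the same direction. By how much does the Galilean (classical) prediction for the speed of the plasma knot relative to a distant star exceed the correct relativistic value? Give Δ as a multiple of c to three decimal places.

Galilean: u_cl = 0.917 + 0.863 = 1.7800.
Relativistic: u_rel = (0.917 + 0.863) / (1 + 0.917·0.863) = 1.7800/1.7914 = 0.9937.
Δ = 1.7800 − 0.9937 = 0.7863.
(The classical prediction exceeds c; the relativistic result does not.)

Δ = 0.786c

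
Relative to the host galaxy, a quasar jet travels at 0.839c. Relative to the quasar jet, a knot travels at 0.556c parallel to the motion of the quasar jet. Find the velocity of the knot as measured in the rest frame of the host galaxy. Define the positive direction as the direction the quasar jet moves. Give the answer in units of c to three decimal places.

0.951c

With v = 0.839 and u' = 0.556 (in units of c),
u = (u' + v)/(1 + u'v/c²):
u = (0.556 + 0.839) / (1 + 0.556·0.839) = 1.3950/1.4665 = 0.9513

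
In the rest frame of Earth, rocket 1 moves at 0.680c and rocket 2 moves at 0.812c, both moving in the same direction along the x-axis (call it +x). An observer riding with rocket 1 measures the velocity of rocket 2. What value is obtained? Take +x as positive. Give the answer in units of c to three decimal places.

β_A = 0.680, β_B = 0.812.
Transform to A's frame with the inverse velocity-addition law: u' = (u − v)/(1 − uv/c²), taking u = β_B and v = β_A.
u' = (0.812 − 0.680) / (1 − (0.680)(0.812)) = 0.1320/0.4478 = 0.2947.

+0.295c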